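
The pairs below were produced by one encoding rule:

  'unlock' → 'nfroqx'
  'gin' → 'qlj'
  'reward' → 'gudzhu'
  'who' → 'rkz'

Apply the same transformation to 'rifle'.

hoilu

Read the word backwards and shift each letter +3.
Applying it to rifle: reverse → elfir; then shift: e+3=h, l+3=o, f+3=i, i+3=l, r+3=u.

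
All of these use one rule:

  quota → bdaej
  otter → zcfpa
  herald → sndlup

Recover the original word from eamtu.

Shifts by position in quota: pos 0: q→b (+11), pos 1: u→d (+9), pos 2: o→a (+12), pos 3: t→e (+11), pos 4: a→j (+9) — repeating every 3. The shifts repeat in a cycle of length 3: positions 0,1,… shift by +11, +9, +12, then the pattern repeats.
Reversing it on eamtu: e−11=t, a−9=r, m−12=a, t−11=i, u−9=l.

trail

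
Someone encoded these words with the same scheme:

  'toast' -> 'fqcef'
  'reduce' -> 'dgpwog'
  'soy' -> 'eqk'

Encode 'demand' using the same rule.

Vowels shift forward by 2 and consonants shift forward by 12.
For demand: d(cons)+12=p, e(vowel)+2=g, m(cons)+12=y, a(vowel)+2=c, n(cons)+12=z, d(cons)+12=p.

pgyczp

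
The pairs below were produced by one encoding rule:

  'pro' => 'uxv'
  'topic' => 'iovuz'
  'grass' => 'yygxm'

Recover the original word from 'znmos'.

The output letters match the input read backwards, each shifted +6: pro reversed is orp. Two steps: reverse the string, then apply a Caesar shift of +6.
Reversing it on znmos: shift back: z−6=t, n−6=h, m−6=g, o−6=i, s−6=m → thgim; then reverse → might.

might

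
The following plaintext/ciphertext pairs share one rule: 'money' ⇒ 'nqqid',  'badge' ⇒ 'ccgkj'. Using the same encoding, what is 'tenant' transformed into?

ugqesz

Letter i (0-indexed) is shifted by i+1, so successive shifts are 1, 2, 3, ….
Applying it to tenant: t+1=u, e+2=g, n+3=q, a+4=e, n+5=s, t+6=z.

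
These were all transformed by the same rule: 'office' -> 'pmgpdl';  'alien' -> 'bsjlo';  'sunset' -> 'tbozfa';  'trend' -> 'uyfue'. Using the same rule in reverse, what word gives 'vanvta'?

utmost

Shifts by position in office: pos 0: o→p (+1), pos 1: f→m (+7), pos 2: f→g (+1), pos 3: i→p (+7) — repeating every 2. It's a Vigenère-style cipher with numeric key [1,7]: position i shifts by key[i mod 2].
Decoding vanvta: v−1=u, a−7=t, n−1=m, v−7=o, t−1=s, a−7=t.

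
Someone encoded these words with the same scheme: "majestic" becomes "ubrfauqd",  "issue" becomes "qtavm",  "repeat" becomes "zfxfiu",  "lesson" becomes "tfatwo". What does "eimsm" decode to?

where

A repeating key of period 2 is used — shifts +8, +1 over and over.
Decoding eimsm: e−8=w, i−1=h, m−8=e, s−1=r, m−8=e.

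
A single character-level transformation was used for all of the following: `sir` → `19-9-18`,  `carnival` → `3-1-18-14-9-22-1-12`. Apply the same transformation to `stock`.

19-20-15-3-11

Letters become their 1-indexed alphabet positions: a=1 … z=26.
Applying it to stock: s=19→19, t=20→20, o=15→15, c=3→3, k=11→11.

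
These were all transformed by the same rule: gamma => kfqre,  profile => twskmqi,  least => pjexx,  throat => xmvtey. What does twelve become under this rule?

A repeating key of period 2 is used — shifts +4, +5 over and over.
Applying it to twelve: t+4=x, w+5=b, e+4=i, l+5=q, v+4=z, e+5=j.

xbiqzj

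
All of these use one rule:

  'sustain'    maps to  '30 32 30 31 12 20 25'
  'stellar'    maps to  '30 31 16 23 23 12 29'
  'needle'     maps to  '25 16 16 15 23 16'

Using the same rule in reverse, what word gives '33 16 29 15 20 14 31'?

s is letter #19 and maps to 30: an offset of 11. Letters become their 1-based position plus 11 (so a→12, b→13, …).
Undoing it on 33 16 29 15 20 14 31: 33→(33−11)÷1=22=v, 16→(16−11)÷1=5=e, 29→(29−11)÷1=18=r, 15→(15−11)÷1=4=d, 20→(20−11)÷1=9=i, 14→(14−11)÷1=3=c, 31→(31−11)÷1=20=t.

verdict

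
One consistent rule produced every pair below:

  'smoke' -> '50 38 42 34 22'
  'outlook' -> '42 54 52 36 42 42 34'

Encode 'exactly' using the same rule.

Each letter becomes 2×(its alphabet position, a=1..z=26) + 12.
On exactly: e=5→22, x=24→60, a=1→14, c=3→18, t=20→52, l=12→36, y=25→62.

22 60 14 18 52 36 62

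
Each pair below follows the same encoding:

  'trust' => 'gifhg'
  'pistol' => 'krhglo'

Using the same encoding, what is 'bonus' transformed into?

Each pair mirrors across the alphabet (t↔g, r↔i, u↔f): positions sum to 25. Letters are reflected about the middle of the alphabet (position → 25−position): Atbash.
For bonus: b↔y, o↔l, n↔m, u↔f, s↔h.

ylmfh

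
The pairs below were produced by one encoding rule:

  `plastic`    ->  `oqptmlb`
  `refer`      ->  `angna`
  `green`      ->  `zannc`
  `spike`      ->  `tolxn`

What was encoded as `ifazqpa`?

burglar

p(15)→o(14) and l(11)→q(16) fit y≡19x+15 (mod 26); the inverse of 19 mod 26 is 11. Each letter's alphabet position (a=0..z=25) is mapped through 19·x+15 mod 26 — an affine cipher.
Reversing it on ifazqpa: i(8)→11·(8−15)≡1=b; f(5)→11·(5−15)≡20=u; a(0)→11·(0−15)≡17=r; z(25)→11·(25−15)≡6=g; q(16)→11·(16−15)≡11=l; p(15)→11·(15−15)≡0=a; a(0)→11·(0−15)≡17=r (all mod 26).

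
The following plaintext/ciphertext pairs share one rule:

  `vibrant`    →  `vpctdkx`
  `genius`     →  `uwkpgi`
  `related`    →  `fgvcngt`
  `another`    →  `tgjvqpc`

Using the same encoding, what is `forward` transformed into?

ftcytqh

The output letters match the input read backwards, each shifted +2: vibrant reversed is tnarbiv. The word is reversed, then every letter is shifted forward by 2.
For forward: reverse → drawrof; then shift: d+2=f, r+2=t, a+2=c, w+2=y, r+2=t, o+2=q, f+2=h.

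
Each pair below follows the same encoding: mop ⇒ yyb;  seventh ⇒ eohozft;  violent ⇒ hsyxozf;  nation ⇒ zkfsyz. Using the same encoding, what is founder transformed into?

ryezpod

The shift depends on letter class: consonant m→y is +12, but vowel o→y is +10. Two shifts are in play — +10 for a/e/i/o/u, +12 for every other letter.
On founder: f(cons)+12=r, o(vowel)+10=y, u(vowel)+10=e, n(cons)+12=z, d(cons)+12=p, e(vowel)+10=o, r(cons)+12=d.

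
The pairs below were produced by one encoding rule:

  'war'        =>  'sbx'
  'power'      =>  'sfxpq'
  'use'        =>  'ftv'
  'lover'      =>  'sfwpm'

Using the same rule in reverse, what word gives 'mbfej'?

ideal

Two steps: reverse the string, then apply a Caesar shift of +1.
Decoding mbfej: shift back: m−1=l, b−1=a, f−1=e, e−1=d, j−1=i → laedi; then reverse → ideal.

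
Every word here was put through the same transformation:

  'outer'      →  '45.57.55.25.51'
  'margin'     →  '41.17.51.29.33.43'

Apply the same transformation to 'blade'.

19.39.17.23.25

o(#15)→45 and u(#21)→57: differences scale by 2, so n = 2·pos + 15. Each letter becomes 2×(its alphabet position, a=1..z=26) + 15.
For blade: b=2→19, l=12→39, a=1→17, d=4→23, e=5→25.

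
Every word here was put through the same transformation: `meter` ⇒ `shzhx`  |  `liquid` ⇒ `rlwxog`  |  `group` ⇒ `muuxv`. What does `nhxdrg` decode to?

A repeating key of period 2 is used — shifts +6, +3 over and over.
Reversing it on nhxdrg: n−6=h, h−3=e, x−6=r, d−3=a, r−6=l, g−3=d.

herald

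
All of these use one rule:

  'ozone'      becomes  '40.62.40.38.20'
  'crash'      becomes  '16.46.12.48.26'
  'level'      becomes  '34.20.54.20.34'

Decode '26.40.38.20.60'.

o(#15)→40 and z(#26)→62: differences scale by 2, so n = 2·pos + 10. Each letter becomes 2×(its alphabet position, a=1..z=26) + 10.
Undoing it on 26.40.38.20.60: 26→(26−10)÷2=8=h, 40→(40−10)÷2=15=o, 38→(38−10)÷2=14=n, 20→(20−10)÷2=5=e, 60→(60−10)÷2=25=y.

honey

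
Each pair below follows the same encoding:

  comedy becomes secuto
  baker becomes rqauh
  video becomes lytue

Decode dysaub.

Every letter moves 16 places later in the alphabet, wrapping around z→a.
Undoing it on dysaub: d−16=n, y−16=i, s−16=c, a−16=k, u−16=e, b−16=l.

nickel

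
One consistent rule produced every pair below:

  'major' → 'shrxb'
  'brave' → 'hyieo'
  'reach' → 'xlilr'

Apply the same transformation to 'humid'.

nburn

In major: m→s is +6, a→h is +7, j→r is +8, o→x is +9 — the shift increases by 1 each position. Letter i (0-indexed) is shifted by i+6, so successive shifts are 6, 7, 8, ….
For humid: h+6=n, u+7=b, m+8=u, i+9=r, d+10=n.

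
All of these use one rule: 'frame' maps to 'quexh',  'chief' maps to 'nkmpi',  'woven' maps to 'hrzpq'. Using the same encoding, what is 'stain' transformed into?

dwetq

Shifts by position in frame: pos 0: f→q (+11), pos 1: r→u (+3), pos 2: a→e (+4), pos 3: m→x (+11), pos 4: e→h (+3) — repeating every 3. A repeating key of period 3 is used — shifts +11, +3, +4 over and over.
On stain: s+11=d, t+3=w, a+4=e, i+11=t, n+3=q.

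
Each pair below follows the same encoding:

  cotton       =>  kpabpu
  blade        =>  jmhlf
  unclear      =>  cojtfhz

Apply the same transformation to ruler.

zvsms

Shifts by position in cotton: pos 0: c→k (+8), pos 1: o→p (+1), pos 2: t→a (+7), pos 3: t→b (+8), pos 4: o→p (+1), pos 5: n→u (+7) — repeating every 3. The shifts repeat in a cycle of length 3: positions 0,1,… shift by +8, +1, +7, then the pattern repeats.
On ruler: r+8=z, u+1=v, l+7=s, e+8=m, r+1=s.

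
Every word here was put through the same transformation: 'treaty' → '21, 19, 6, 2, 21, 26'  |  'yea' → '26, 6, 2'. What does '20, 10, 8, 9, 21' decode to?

sight

t is letter #20 and maps to 21: an offset of 1. Each letter is replaced by its alphabet position (a=1..z=26) + 1.
Decoding 20, 10, 8, 9, 21: 20→(20−1)÷1=19=s, 10→(10−1)÷1=9=i, 8→(8−1)÷1=7=g, 9→(9−1)÷1=8=h, 21→(21−1)÷1=20=t.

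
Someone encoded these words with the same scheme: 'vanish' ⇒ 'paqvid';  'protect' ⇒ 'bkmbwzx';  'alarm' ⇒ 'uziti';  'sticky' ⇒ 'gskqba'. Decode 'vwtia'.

salon

The output letters match the input read backwards, each shifted +8: vanish reversed is hsinav. The word is reversed, then every letter is shifted forward by 8.
Undoing it on vwtia: shift back: v−8=n, w−8=o, t−8=l, i−8=a, a−8=s → nolas; then reverse → salon.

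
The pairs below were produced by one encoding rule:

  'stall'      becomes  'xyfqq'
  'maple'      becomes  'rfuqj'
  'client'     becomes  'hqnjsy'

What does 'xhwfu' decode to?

Compare letters: s→x is +5, t→y is +5, a→f is +5 — a constant shift. Each letter is shifted forward by 5 in the alphabet (a Caesar shift of +5).
Undoing it on xhwfu: x−5=s, h−5=c, w−5=r, f−5=a, u−5=p.

scrap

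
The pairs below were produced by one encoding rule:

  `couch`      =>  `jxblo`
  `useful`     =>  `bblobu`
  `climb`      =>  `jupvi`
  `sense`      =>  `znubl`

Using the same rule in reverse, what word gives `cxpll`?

voice

Shifts by position in couch: pos 0: c→j (+7), pos 1: o→x (+9), pos 2: u→b (+7), pos 3: c→l (+9) — repeating every 2. The shifts repeat in a cycle of length 2: positions 0,1,… shift by +7, +9, then the pattern repeats.
Decoding cxpll: c−7=v, x−9=o, p−7=i, l−9=c, l−7=e.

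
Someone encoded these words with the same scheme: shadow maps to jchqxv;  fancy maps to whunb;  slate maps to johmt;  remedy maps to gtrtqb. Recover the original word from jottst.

s(18)→j(9) and h(7)→c(2) fit y≡3x+7 (mod 26); the inverse of 3 mod 26 is 9. Treating letters as 0–25, the rule is x ↦ 3x + 7 (mod 26).
Decoding jottst: j(9)→9·(9−7)≡18=s; o(14)→9·(14−7)≡11=l; t(19)→9·(19−7)≡4=e; t(19)→9·(19−7)≡4=e; s(18)→9·(18−7)≡21=v; t(19)→9·(19−7)≡4=e (all mod 26).

sleeve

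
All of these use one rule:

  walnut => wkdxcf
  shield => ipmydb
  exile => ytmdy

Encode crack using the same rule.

elkeg

w(22)→w(22) and a(0)→k(10) fit y≡23x+10 (mod 26); the inverse of 23 mod 26 is 17. This is an affine cipher: with a=0,…,z=25, each position x becomes (23x+10) mod 26.
For crack: c(2)→23·2+10≡4=e; r(17)→23·17+10≡11=l; a(0)→23·0+10≡10=k; c(2)→23·2+10≡4=e; k(10)→23·10+10≡6=g (all mod 26).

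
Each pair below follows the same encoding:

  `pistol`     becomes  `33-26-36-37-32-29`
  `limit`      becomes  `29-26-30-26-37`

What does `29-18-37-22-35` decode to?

later

p is letter #16 and maps to 33: an offset of 17. Each letter is replaced by its alphabet position (a=1..z=26) + 17.
Reversing it on 29-18-37-22-35: 29→(29−17)÷1=12=l, 18→(18−17)÷1=1=a, 37→(37−17)÷1=20=t, 22→(22−17)÷1=5=e, 35→(35−17)÷1=18=r.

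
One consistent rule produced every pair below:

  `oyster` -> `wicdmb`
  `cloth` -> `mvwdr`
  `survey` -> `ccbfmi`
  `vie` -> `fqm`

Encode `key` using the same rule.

The shift depends on letter class: consonant y→i is +10, but vowel o→w is +8. The rule splits by letter class: vowels +8, consonants +10.
Applying it to key: k(cons)+10=u, e(vowel)+8=m, y(cons)+10=i.

umi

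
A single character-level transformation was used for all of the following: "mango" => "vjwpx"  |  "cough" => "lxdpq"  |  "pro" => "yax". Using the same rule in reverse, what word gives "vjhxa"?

Compare letters: m→v is +9, a→j is +9, n→w is +9 — a constant shift. This is a Caesar cipher with shift 9.
Undoing it on vjhxa: v−9=m, j−9=a, h−9=y, x−9=o, a−9=r.

mayor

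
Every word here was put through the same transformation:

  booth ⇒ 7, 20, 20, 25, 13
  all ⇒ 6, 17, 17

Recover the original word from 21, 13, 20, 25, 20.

photo

b is letter #2 and maps to 7: an offset of 5. Each letter is replaced by its alphabet position (a=1..z=26) + 5.
Reversing it on 21, 13, 20, 25, 20: 21→(21−5)÷1=16=p, 13→(13−5)÷1=8=h, 20→(20−5)÷1=15=o, 25→(25−5)÷1=20=t, 20→(20−5)÷1=15=o.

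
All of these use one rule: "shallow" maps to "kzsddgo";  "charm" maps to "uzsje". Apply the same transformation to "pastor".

hsklgj

Every letter moves 18 places later in the alphabet, wrapping around z→a.
Applying it to pastor: p+18=h, a+18=s, s+18=k, t+18=l, o+18=g, r+18=j.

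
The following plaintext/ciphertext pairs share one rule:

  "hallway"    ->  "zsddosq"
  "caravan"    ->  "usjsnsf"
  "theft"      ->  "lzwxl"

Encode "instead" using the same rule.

afklwsv

Every letter moves 18 places later in the alphabet, wrapping around z→a.
On instead: i+18=a, n+18=f, s+18=k, t+18=l, e+18=w, a+18=s, d+18=v.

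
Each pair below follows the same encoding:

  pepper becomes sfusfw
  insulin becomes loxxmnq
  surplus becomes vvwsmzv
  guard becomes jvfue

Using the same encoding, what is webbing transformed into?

Shifts by position in pepper: pos 0: p→s (+3), pos 1: e→f (+1), pos 2: p→u (+5), pos 3: p→s (+3), pos 4: e→f (+1), pos 5: r→w (+5) — repeating every 3. The shifts repeat in a cycle of length 3: positions 0,1,… shift by +3, +1, +5, then the pattern repeats.
On webbing: w+3=z, e+1=f, b+5=g, b+3=e, i+1=j, n+5=s, g+3=j.

zfgejsj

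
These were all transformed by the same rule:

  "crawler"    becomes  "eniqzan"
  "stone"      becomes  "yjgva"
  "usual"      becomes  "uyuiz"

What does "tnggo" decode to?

c(2)→e(4) and r(17)→n(13) fit y≡11x+8 (mod 26); the inverse of 11 mod 26 is 19. This is an affine cipher: with a=0,…,z=25, each position x becomes (11x+8) mod 26.
Decoding tnggo: t(19)→19·(19−8)≡1=b; n(13)→19·(13−8)≡17=r; g(6)→19·(6−8)≡14=o; g(6)→19·(6−8)≡14=o; o(14)→19·(14−8)≡10=k (all mod 26).

brook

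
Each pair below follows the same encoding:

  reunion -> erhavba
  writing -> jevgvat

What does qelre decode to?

Compare letters: r→e is +13, e→r is +13, u→h is +13 — a constant shift. Each letter is shifted forward by 13 in the alphabet (a Caesar shift of +13).
Reversing it on qelre: q−13=d, e−13=r, l−13=y, r−13=e, e−13=r.

dryer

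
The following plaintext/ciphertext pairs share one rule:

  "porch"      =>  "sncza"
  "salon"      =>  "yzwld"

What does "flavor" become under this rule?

czglwq

The output letters match the input read backwards, each shifted +11: porch reversed is hcrop. Two steps: reverse the string, then apply a Caesar shift of +11.
Applying it to flavor: reverse → rovalf; then shift: r+11=c, o+11=z, v+11=g, a+11=l, l+11=w, f+11=q.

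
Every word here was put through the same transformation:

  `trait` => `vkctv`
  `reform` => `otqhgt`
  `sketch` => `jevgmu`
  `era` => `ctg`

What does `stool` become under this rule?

nqqvu

The output letters match the input read backwards, each shifted +2: trait reversed is tiart. Two steps: reverse the string, then apply a Caesar shift of +2.
Applying it to stool: reverse → loots; then shift: l+2=n, o+2=q, o+2=q, t+2=v, s+2=u.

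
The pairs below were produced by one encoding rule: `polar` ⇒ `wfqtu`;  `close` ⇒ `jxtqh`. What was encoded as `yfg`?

bat

The output letters match the input read backwards, each shifted +5: polar reversed is ralop. Two steps: reverse the string, then apply a Caesar shift of +5.
Reversing it on yfg: shift back: y−5=t, f−5=a, g−5=b → tab; then reverse → bat.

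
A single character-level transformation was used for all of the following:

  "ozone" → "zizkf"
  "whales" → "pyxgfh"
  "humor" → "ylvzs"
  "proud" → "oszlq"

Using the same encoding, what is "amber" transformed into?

o(14)→z(25) and z(25)→i(8) fit y≡15x+23 (mod 26); the inverse of 15 mod 26 is 7. Treating letters as 0–25, the rule is x ↦ 15x + 23 (mod 26).
Applying it to amber: a(0)→15·0+23≡23=x; m(12)→15·12+23≡21=v; b(1)→15·1+23≡12=m; e(4)→15·4+23≡5=f; r(17)→15·17+23≡18=s (all mod 26).

xvmfs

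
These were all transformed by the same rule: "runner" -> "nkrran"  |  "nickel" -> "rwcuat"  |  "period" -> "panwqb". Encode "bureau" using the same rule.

This is an affine cipher: with a=0,…,z=25, each position x becomes (25x+4) mod 26.
For bureau: b(1)→25·1+4≡3=d; u(20)→25·20+4≡10=k; r(17)→25·17+4≡13=n; e(4)→25·4+4≡0=a; a(0)→25·0+4≡4=e; u(20)→25·20+4≡10=k (all mod 26).

dknaek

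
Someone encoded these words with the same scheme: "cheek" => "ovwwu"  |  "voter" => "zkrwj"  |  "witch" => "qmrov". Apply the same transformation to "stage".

argew

Each letter's alphabet position (a=0..z=25) is mapped through 17·x+6 mod 26 — an affine cipher.
Applying it to stage: s(18)→17·18+6≡0=a; t(19)→17·19+6≡17=r; a(0)→17·0+6≡6=g; g(6)→17·6+6≡4=e; e(4)→17·4+6≡22=w (all mod 26).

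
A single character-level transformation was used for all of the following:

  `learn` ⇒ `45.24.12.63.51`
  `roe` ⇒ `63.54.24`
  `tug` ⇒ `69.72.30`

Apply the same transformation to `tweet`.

69.78.24.24.69

l(#12)→45 and e(#5)→24: differences scale by 3, so n = 3·pos + 9. Each letter becomes 3×(its alphabet position, a=1..z=26) + 9.
On tweet: t=20→69, w=23→78, e=5→24, e=5→24, t=20→69.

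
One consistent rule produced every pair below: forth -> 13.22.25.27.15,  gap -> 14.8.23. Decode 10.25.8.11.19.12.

f is letter #6 and maps to 13: an offset of 7. Letters become their 1-based position plus 7 (so a→8, b→9, …).
Reversing it on 10.25.8.11.19.12: 10→(10−7)÷1=3=c, 25→(25−7)÷1=18=r, 8→(8−7)÷1=1=a, 11→(11−7)÷1=4=d, 19→(19−7)÷1=12=l, 12→(12−7)÷1=5=e.

cradle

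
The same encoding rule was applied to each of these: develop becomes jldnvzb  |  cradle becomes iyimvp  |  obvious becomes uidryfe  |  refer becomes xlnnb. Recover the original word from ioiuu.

In develop: d→j is +6, e→l is +7, v→d is +8, e→n is +9 — the shift increases by 1 each position. Each letter shifts forward by (position + 6), i.e. 6, 7, 8, … — the shift grows by one for each successive letter.
Decoding ioiuu: i−6=c, o−7=h, i−8=a, u−9=l, u−10=k.

chalk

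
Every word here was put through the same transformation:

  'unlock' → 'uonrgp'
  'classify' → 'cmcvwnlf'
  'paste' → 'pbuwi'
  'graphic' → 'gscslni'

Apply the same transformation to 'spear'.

sqgdv

In unlock: u→u is +0, n→o is +1, l→n is +2, o→r is +3 — the shift increases by 1 each position. Each letter shifts forward by its position index (0, 1, 2, …) — the shift grows by one for each successive letter.
For spear: s+0=s, p+1=q, e+2=g, a+3=d, r+4=v.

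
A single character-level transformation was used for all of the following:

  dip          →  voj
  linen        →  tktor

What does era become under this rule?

Two steps: reverse the string, then apply a Caesar shift of +6.
Applying it to era: reverse → are; then shift: a+6=g, r+6=x, e+6=k.

gxk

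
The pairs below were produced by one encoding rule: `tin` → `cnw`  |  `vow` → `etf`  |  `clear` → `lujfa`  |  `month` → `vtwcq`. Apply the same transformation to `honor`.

The shift depends on letter class: consonant t→c is +9, but vowel i→n is +5. Two shifts are in play — +5 for a/e/i/o/u, +9 for every other letter.
For honor: h(cons)+9=q, o(vowel)+5=t, n(cons)+9=w, o(vowel)+5=t, r(cons)+9=a.

qtwta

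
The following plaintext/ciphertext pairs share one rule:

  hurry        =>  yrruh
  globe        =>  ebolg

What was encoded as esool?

It's just the letters in reverse order.
Reversing it on esool: then reverse → loose.

loose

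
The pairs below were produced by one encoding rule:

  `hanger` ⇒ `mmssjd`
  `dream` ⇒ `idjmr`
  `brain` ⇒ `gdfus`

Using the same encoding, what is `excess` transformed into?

Shifts by position in hanger: pos 0: h→m (+5), pos 1: a→m (+12), pos 2: n→s (+5), pos 3: g→s (+12) — repeating every 2. A repeating key of period 2 is used — shifts +5, +12 over and over.
Applying it to excess: e+5=j, x+12=j, c+5=h, e+12=q, s+5=x, s+12=e.

jjhqxe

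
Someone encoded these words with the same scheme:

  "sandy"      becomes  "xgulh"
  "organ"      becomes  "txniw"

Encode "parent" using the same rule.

ugymwd

In sandy: s→x is +5, a→g is +6, n→u is +7, d→l is +8 — the shift increases by 1 each position. The shift increases by 1 at each position, starting from +5: 5, 6, 7, ….
Applying it to parent: p+5=u, a+6=g, r+7=y, e+8=m, n+9=w, t+10=d.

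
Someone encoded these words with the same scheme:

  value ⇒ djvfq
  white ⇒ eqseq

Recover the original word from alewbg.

Each letter shifts forward by (position + 8), i.e. 8, 9, 10, … — the shift grows by one for each successive letter.
Decoding alewbg: a−8=s, l−9=c, e−10=u, w−11=l, b−12=p, g−13=t.

sculpt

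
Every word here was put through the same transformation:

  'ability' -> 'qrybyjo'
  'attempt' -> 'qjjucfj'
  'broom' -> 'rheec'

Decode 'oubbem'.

yellow

Compare letters: a→q is +16, b→r is +16, i→y is +16 — a constant shift. Each letter is shifted forward by 16 in the alphabet (a Caesar shift of +16).
Reversing it on oubbem: o−16=y, u−16=e, b−16=l, b−16=l, e−16=o, m−16=w.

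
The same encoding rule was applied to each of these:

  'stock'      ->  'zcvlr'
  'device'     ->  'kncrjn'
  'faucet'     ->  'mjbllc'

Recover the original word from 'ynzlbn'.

Shifts by position in stock: pos 0: s→z (+7), pos 1: t→c (+9), pos 2: o→v (+7), pos 3: c→l (+9) — repeating every 2. It's a Vigenère-style cipher with numeric key [7,9]: position i shifts by key[i mod 2].
Undoing it on ynzlbn: y−7=r, n−9=e, z−7=s, l−9=c, b−7=u, n−9=e.

rescue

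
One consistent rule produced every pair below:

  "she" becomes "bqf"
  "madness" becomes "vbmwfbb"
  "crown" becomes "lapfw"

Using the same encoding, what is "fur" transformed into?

Two shifts are in play — +1 for a/e/i/o/u, +9 for every other letter.
On fur: f(cons)+9=o, u(vowel)+1=v, r(cons)+9=a.

ova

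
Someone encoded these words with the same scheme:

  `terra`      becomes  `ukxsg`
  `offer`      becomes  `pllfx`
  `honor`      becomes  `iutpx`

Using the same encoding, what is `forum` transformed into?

Shifts by position in terra: pos 0: t→u (+1), pos 1: e→k (+6), pos 2: r→x (+6), pos 3: r→s (+1), pos 4: a→g (+6) — repeating every 3. It's a Vigenère-style cipher with numeric key [1,6,6]: position i shifts by key[i mod 3].
Applying it to forum: f+1=g, o+6=u, r+6=x, u+1=v, m+6=s.

guxvs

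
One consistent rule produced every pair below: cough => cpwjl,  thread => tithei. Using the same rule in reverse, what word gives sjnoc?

silly

In cough: c→c is +0, o→p is +1, u→w is +2, g→j is +3 — the shift increases by 1 each position. Each letter shifts forward by its position index (0, 1, 2, …) — the shift grows by one for each successive letter.
Reversing it on sjnoc: s−0=s, j−1=i, n−2=l, o−3=l, c−4=y.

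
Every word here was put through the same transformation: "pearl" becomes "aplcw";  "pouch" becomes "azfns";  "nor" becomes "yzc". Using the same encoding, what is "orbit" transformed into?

Compare letters: p→a is +11, e→p is +11, a→l is +11 — a constant shift. This is a Caesar cipher with shift 11.
For orbit: o+11=z, r+11=c, b+11=m, i+11=t, t+11=e.

zcmte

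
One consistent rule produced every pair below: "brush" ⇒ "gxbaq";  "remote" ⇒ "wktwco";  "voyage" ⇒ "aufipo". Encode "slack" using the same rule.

xrhkt

In brush: b→g is +5, r→x is +6, u→b is +7, s→a is +8 — the shift increases by 1 each position. The shift increases by 1 at each position, starting from +5: 5, 6, 7, ….
For slack: s+5=x, l+6=r, a+7=h, c+8=k, k+9=t.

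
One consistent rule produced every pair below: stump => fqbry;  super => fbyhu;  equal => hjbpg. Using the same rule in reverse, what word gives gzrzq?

limit

s(18)→f(5) and t(19)→q(16) fit y≡11x+15 (mod 26); the inverse of 11 mod 26 is 19. Each letter's alphabet position (a=0..z=25) is mapped through 11·x+15 mod 26 — an affine cipher.
Undoing it on gzrzq: g(6)→19·(6−15)≡11=l; z(25)→19·(25−15)≡8=i; r(17)→19·(17−15)≡12=m; z(25)→19·(25−15)≡8=i; q(16)→19·(16−15)≡19=t (all mod 26).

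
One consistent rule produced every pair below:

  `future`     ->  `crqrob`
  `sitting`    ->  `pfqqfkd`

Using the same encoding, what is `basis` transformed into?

yxpfp

Compare letters: f→c is +23, u→r is +23, t→q is +23 — a constant shift. It's a constant shift of +23 (ROT23).
Applying it to basis: b+23=y, a+23=x, s+23=p, i+23=f, s+23=p.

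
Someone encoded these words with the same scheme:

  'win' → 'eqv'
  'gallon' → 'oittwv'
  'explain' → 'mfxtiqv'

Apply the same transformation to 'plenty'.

xtmvbg

Each letter is shifted forward by 8 in the alphabet (a Caesar shift of +8).
For plenty: p+8=x, l+8=t, e+8=m, n+8=v, t+8=b, y+8=g.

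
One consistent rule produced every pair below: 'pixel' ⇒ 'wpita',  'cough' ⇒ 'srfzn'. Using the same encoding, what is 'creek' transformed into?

Two steps: reverse the string, then apply a Caesar shift of +11.
On creek: reverse → keerc; then shift: k+11=v, e+11=p, e+11=p, r+11=c, c+11=n.

vppcn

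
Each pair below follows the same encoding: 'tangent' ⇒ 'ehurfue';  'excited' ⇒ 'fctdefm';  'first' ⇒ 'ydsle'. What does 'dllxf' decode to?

t(19)→e(4) and a(0)→h(7) fit y≡19x+7 (mod 26); the inverse of 19 mod 26 is 11. Treating letters as 0–25, the rule is x ↦ 19x + 7 (mod 26).
Reversing it on dllxf: d(3)→11·(3−7)≡8=i; l(11)→11·(11−7)≡18=s; l(11)→11·(11−7)≡18=s; x(23)→11·(23−7)≡20=u; f(5)→11·(5−7)≡4=e (all mod 26).

issue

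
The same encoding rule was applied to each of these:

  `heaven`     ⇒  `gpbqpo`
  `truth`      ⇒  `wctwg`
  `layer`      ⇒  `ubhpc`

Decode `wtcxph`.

h(7)→g(6) and e(4)→p(15) fit y≡23x+1 (mod 26); the inverse of 23 mod 26 is 17. This is an affine cipher: with a=0,…,z=25, each position x becomes (23x+1) mod 26.
Reversing it on wtcxph: w(22)→17·(22−1)≡19=t; t(19)→17·(19−1)≡20=u; c(2)→17·(2−1)≡17=r; x(23)→17·(23−1)≡10=k; p(15)→17·(15−1)≡4=e; h(7)→17·(7−1)≡24=y (all mod 26).

turkey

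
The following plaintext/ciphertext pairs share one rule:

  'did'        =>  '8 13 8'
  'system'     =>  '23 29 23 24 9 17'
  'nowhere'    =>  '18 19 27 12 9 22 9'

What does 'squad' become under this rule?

23 21 25 5 8

Each letter is replaced by its alphabet position (a=1..z=26) + 4.
For squad: s=19→23, q=17→21, u=21→25, a=1→5, d=4→8.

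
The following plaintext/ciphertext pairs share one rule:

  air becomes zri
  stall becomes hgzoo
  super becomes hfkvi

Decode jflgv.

Each letter is replaced by its mirror in the alphabet: a↔z, b↔y, c↔x, and so on (the Atbash cipher).
Decoding jflgv: j↔q, f↔u, l↔o, g↔t, v↔e.

quote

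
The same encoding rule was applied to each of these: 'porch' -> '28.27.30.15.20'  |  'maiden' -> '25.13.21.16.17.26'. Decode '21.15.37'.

icy

p is letter #16 and maps to 28: an offset of 12. Letters become their 1-based position plus 12 (so a→13, b→14, …).
Reversing it on 21.15.37: 21→(21−12)÷1=9=i, 15→(15−12)÷1=3=c, 37→(37−12)÷1=25=y.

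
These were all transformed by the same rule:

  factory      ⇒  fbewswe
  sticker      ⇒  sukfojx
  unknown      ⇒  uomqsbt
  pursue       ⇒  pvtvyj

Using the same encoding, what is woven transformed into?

Letter i (0-indexed) is shifted by i+0, so successive shifts are 0, 1, 2, ….
Applying it to woven: w+0=w, o+1=p, v+2=x, e+3=h, n+4=r.

wpxhr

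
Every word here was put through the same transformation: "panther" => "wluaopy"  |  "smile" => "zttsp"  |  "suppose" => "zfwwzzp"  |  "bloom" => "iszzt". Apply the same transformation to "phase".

wolzp

Vowels shift forward by 11 and consonants shift forward by 7.
For phase: p(cons)+7=w, h(cons)+7=o, a(vowel)+11=l, s(cons)+7=z, e(vowel)+11=p.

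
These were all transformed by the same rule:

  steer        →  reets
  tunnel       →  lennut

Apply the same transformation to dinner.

The output letters match the input read backwards: steer reversed is reets. It's just the letters in reverse order.
For dinner: reverse → rennid.

rennid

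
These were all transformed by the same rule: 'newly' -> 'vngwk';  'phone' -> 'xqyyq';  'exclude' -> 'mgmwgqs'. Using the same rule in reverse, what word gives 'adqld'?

sugar

In newly: n→v is +8, e→n is +9, w→g is +10, l→w is +11 — the shift increases by 1 each position. The shift increases by 1 at each position, starting from +8: 8, 9, 10, ….
Decoding adqld: a−8=s, d−9=u, q−10=g, l−11=a, d−12=r.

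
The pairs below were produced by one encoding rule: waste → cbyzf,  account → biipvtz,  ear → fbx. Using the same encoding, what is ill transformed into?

Vowels shift forward by 1 and consonants shift forward by 6.
For ill: i(vowel)+1=j, l(cons)+6=r, l(cons)+6=r.

jrr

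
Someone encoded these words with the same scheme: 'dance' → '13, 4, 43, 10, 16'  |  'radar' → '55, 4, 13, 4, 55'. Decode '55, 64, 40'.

d(#4)→13 and a(#1)→4: differences scale by 3, so n = 3·pos + 1. With a=1..z=26, the number is 3·pos + 1.
Reversing it on 55, 64, 40: 55→(55−1)÷3=18=r, 64→(64−1)÷3=21=u, 40→(40−1)÷3=13=m.

rum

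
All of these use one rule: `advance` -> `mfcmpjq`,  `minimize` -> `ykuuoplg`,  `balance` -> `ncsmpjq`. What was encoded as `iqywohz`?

Shifts by position in advance: pos 0: a→m (+12), pos 1: d→f (+2), pos 2: v→c (+7), pos 3: a→m (+12), pos 4: n→p (+2), pos 5: c→j (+7) — repeating every 3. The shifts repeat in a cycle of length 3: positions 0,1,… shift by +12, +2, +7, then the pattern repeats.
Reversing it on iqywohz: i−12=w, q−2=o, y−7=r, w−12=k, o−2=m, h−7=a, z−12=n.

workman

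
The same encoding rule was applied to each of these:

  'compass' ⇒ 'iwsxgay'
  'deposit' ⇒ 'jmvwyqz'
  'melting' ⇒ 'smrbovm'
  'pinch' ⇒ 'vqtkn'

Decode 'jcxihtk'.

durable

It's a Vigenère-style cipher with numeric key [6,8]: position i shifts by key[i mod 2].
Reversing it on jcxihtk: j−6=d, c−8=u, x−6=r, i−8=a, h−6=b, t−8=l, k−6=e.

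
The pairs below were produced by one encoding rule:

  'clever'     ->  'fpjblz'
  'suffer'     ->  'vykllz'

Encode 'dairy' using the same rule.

Letter i (0-indexed) is shifted by i+3, so successive shifts are 3, 4, 5, ….
On dairy: d+3=g, a+4=e, i+5=n, r+6=x, y+7=f.

genxf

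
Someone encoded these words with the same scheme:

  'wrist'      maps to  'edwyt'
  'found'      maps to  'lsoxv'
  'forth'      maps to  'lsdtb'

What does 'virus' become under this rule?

jwdoy

w(22)→e(4) and r(17)→d(3) fit y≡21x+10 (mod 26); the inverse of 21 mod 26 is 5. Treating letters as 0–25, the rule is x ↦ 21x + 10 (mod 26).
Applying it to virus: v(21)→21·21+10≡9=j; i(8)→21·8+10≡22=w; r(17)→21·17+10≡3=d; u(20)→21·20+10≡14=o; s(18)→21·18+10≡24=y (all mod 26).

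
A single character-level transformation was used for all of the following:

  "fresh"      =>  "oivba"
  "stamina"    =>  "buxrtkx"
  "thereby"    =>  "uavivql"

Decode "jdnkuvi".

f(5)→o(14) and r(17)→i(8) fit y≡19x+23 (mod 26); the inverse of 19 mod 26 is 11. Each letter's alphabet position (a=0..z=25) is mapped through 19·x+23 mod 26 — an affine cipher.
Undoing it on jdnkuvi: j(9)→11·(9−23)≡2=c; d(3)→11·(3−23)≡14=o; n(13)→11·(13−23)≡20=u; k(10)→11·(10−23)≡13=n; u(20)→11·(20−23)≡19=t; v(21)→11·(21−23)≡4=e; i(8)→11·(8−23)≡17=r (all mod 26).

counter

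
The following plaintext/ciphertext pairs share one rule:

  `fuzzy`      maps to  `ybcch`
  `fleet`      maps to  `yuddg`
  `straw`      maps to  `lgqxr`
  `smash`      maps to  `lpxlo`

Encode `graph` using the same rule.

f(5)→y(24) and u(20)→b(1) fit y≡21x+23 (mod 26); the inverse of 21 mod 26 is 5. This is an affine cipher: with a=0,…,z=25, each position x becomes (21x+23) mod 26.
For graph: g(6)→21·6+23≡19=t; r(17)→21·17+23≡16=q; a(0)→21·0+23≡23=x; p(15)→21·15+23≡0=a; h(7)→21·7+23≡14=o (all mod 26).

tqxao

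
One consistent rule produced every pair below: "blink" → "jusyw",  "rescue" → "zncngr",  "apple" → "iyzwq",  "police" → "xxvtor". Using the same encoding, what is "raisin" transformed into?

In blink: b→j is +8, l→u is +9, i→s is +10, n→y is +11 — the shift increases by 1 each position. The shift increases by 1 at each position, starting from +8: 8, 9, 10, ….
Applying it to raisin: r+8=z, a+9=j, i+10=s, s+11=d, i+12=u, n+13=a.

zjsdua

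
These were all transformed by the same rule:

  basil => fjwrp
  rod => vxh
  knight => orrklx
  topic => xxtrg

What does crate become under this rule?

The shift depends on letter class: consonant b→f is +4, but vowel a→j is +9. Vowels shift forward by 9 and consonants shift forward by 4.
On crate: c(cons)+4=g, r(cons)+4=v, a(vowel)+9=j, t(cons)+4=x, e(vowel)+9=n.

gvjxn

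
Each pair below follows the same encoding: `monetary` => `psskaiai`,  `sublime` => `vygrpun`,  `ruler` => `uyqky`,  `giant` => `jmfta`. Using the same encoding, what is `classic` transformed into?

fpfyzql

In monetary: m→p is +3, o→s is +4, n→s is +5, e→k is +6 — the shift increases by 1 each position. Each letter shifts forward by (position + 3), i.e. 3, 4, 5, … — the shift grows by one for each successive letter.
For classic: c+3=f, l+4=p, a+5=f, s+6=y, s+7=z, i+8=q, c+9=l.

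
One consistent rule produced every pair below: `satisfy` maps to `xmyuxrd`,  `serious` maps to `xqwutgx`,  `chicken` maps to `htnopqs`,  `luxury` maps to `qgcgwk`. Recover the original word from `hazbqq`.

couple

A repeating key of period 2 is used — shifts +5, +12 over and over.
Undoing it on hazbqq: h−5=c, a−12=o, z−5=u, b−12=p, q−5=l, q−12=e.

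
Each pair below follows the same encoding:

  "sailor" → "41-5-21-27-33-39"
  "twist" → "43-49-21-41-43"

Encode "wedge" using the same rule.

s(#19)→41 and a(#1)→5: differences scale by 2, so n = 2·pos + 3. Each letter becomes 2×(its alphabet position, a=1..z=26) + 3.
For wedge: w=23→49, e=5→13, d=4→11, g=7→17, e=5→13.

49-13-11-17-13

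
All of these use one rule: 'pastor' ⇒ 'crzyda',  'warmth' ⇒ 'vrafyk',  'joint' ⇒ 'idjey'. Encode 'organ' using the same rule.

p(15)→c(2) and a(0)→r(17) fit y≡25x+17 (mod 26); the inverse of 25 mod 26 is 25. This is an affine cipher: with a=0,…,z=25, each position x becomes (25x+17) mod 26.
For organ: o(14)→25·14+17≡3=d; r(17)→25·17+17≡0=a; g(6)→25·6+17≡11=l; a(0)→25·0+17≡17=r; n(13)→25·13+17≡4=e (all mod 26).

dalre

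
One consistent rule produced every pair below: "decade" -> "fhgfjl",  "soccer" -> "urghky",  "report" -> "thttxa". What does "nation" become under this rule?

Each letter shifts forward by (position + 2), i.e. 2, 3, 4, … — the shift grows by one for each successive letter.
On nation: n+2=p, a+3=d, t+4=x, i+5=n, o+6=u, n+7=u.

pdxnuu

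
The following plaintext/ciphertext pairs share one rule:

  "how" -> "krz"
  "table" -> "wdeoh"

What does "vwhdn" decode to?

steak

This is a Caesar cipher with shift 3.
Reversing it on vwhdn: v−3=s, w−3=t, h−3=e, d−3=a, n−3=k.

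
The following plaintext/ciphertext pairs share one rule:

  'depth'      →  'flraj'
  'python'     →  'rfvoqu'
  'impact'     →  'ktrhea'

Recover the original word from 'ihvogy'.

Shifts by position in depth: pos 0: d→f (+2), pos 1: e→l (+7), pos 2: p→r (+2), pos 3: t→a (+7) — repeating every 2. The shifts repeat in a cycle of length 2: positions 0,1,… shift by +2, +7, then the pattern repeats.
Undoing it on ihvogy: i−2=g, h−7=a, v−2=t, o−7=h, g−2=e, y−7=r.

gather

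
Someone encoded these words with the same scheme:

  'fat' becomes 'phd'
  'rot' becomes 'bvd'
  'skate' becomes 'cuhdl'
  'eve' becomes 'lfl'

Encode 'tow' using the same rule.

dvg

Two shifts are in play — +7 for a/e/i/o/u, +10 for every other letter.
On tow: t(cons)+10=d, o(vowel)+7=v, w(cons)+10=g.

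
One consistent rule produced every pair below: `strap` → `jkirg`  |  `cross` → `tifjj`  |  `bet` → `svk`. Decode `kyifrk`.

throat

Compare letters: s→j is +17, t→k is +17, r→i is +17 — a constant shift. Each letter is shifted forward by 17 in the alphabet (a Caesar shift of +17).
Reversing it on kyifrk: k−17=t, y−17=h, i−17=r, f−17=o, r−17=a, k−17=t.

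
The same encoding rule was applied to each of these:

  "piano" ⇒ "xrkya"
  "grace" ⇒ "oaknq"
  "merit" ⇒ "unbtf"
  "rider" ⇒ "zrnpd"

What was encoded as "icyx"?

In piano: p→x is +8, i→r is +9, a→k is +10, n→y is +11 — the shift increases by 1 each position. Each letter shifts forward by (position + 8), i.e. 8, 9, 10, … — the shift grows by one for each successive letter.
Reversing it on icyx: i−8=a, c−9=t, y−10=o, x−11=m.

atom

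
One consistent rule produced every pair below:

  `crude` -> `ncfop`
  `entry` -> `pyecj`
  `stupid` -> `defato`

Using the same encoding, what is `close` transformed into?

nwzdp

Compare letters: c→n is +11, r→c is +11, u→f is +11 — a constant shift. This is a Caesar cipher with shift 11.
Applying it to close: c+11=n, l+11=w, o+11=z, s+11=d, e+11=p.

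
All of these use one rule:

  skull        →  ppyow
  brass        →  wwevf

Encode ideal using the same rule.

The output letters match the input read backwards, each shifted +4: skull reversed is lluks. Two steps: reverse the string, then apply a Caesar shift of +4.
Applying it to ideal: reverse → laedi; then shift: l+4=p, a+4=e, e+4=i, d+4=h, i+4=m.

peihm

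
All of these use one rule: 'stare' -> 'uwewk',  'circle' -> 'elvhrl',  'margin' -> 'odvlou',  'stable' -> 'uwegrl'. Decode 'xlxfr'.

In stare: s→u is +2, t→w is +3, a→e is +4, r→w is +5 — the shift increases by 1 each position. Letter i (0-indexed) is shifted by i+2, so successive shifts are 2, 3, 4, ….
Undoing it on xlxfr: x−2=v, l−3=i, x−4=t, f−5=a, r−6=l.

vital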